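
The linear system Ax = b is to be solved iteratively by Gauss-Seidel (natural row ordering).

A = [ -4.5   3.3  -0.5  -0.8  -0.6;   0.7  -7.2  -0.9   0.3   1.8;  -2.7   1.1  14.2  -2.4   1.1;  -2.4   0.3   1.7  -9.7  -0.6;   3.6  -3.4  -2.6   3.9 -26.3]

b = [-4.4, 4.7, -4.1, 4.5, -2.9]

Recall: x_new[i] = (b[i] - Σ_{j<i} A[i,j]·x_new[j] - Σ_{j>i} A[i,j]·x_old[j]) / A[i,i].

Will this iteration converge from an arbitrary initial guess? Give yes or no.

Write A = D+L+U with D = diag(-4.5, -7.2, 14.2, -9.7, -26.3).
Gauss-Seidel: T = -(D+L)⁻¹U, row 0 first, T[0,4] = -(-0.6)/(-4.5) = -0.1333; later rows by forward substitution.
  T[0,:] = [+0.0000  +0.7333  -0.1111  -0.1778  -0.1333]
  T[1,:] = [+0.0000  +0.0713  -0.1358  +0.0244  +0.2370]
  T[2,:] = [+0.0000  +0.1339  -0.0106  +0.1333  -0.1212]
  T[3,:] = [+0.0000  -0.1558  +0.0214  +0.0681  -0.0428]
  T[4,:] = [+0.0000  +0.0548  +0.0066  -0.0306  -0.0433]
moduli |λ_i(T)| = 0.1974, 0.1520, 0.1520, 0.0288, 0.0000.
spectral radius ρ = 0.1974; 0.1974 < 1: convergent.

yes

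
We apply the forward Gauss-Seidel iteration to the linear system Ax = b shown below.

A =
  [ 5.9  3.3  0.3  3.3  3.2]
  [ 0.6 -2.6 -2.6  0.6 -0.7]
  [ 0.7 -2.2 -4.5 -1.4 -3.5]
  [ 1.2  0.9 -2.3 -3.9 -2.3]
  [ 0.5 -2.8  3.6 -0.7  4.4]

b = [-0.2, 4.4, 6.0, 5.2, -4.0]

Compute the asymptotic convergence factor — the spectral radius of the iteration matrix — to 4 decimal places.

Let D = diag(5.9, -2.6, -4.5, -3.9, 4.4); L, U the strict triangles.
T_GS = -(D+L)⁻¹U: row 0 first, T[0,3] = -(3.3)/(5.9) = -0.5593; later rows by forward substitution.
  T[0,:] = [+0.0000  -0.5593  -0.0508  -0.5593  -0.5424]
  T[1,:] = [+0.0000  -0.1291  -1.0117  +0.1017  -0.3944]
  T[2,:] = [+0.0000  -0.0239  +0.4867  -0.4478  -0.6693]
  T[3,:] = [+0.0000  -0.1878  -0.5362  +0.1155  -0.4529]
  T[4,:] = [+0.0000  -0.0289  -1.1216  +0.5131  +0.2862]
|roots of det(T-λI)|: 1.2369, 0.5718, 0.1839, 0.0897, 0.0000.
ρ = 1.2369; 1.2369 > 1: divergent.

1.2369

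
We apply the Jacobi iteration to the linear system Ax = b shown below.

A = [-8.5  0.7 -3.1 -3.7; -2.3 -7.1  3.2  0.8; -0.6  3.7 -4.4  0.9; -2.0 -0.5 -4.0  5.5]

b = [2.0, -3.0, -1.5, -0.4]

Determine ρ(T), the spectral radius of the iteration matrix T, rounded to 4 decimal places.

Diagonal D = diag(-8.5, -7.1, -4.4, 5.5); L, U strict lower/upper.
T_J = -D⁻¹(L+U): T[2,3] = -(0.9)/(-4.4) = +0.2045; T[2,2] = 0.
  T[0,:] = [+0.0000  +0.0824  -0.3647  -0.4353]
  T[1,:] = [-0.3239  +0.0000  +0.4507  +0.1127]
  T[2,:] = [-0.1364  +0.8409  +0.0000  +0.2045]
  T[3,:] = [+0.3636  +0.0909  +0.7273  +0.0000]
|λ(T)| sorted: 0.8986, 0.6535, 0.4945, 0.4945.
spectral radius ρ = 0.8986; 0.8986 < 1 ⇒ converges.

0.8986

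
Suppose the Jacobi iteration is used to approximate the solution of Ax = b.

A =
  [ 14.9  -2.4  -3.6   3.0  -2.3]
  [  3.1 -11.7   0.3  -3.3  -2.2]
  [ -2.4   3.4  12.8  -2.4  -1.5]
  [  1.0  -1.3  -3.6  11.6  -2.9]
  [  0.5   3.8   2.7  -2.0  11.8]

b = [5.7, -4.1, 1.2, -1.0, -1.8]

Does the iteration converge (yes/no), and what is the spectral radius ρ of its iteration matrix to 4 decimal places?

yes, ρ = 0.5016

Diagonal D = diag(14.9, -11.7, 12.8, 11.6, 11.8); L, U strict lower/upper.
Jacobi: T = -D⁻¹(L+U), T[4,0] = -(0.5)/(11.8) = -0.0424; T[4,4] = 0.
  T[0,:] = [+0.0000, +0.1611, +0.2416, -0.2013, +0.1544]
  T[1,:] = [+0.2650, +0.0000, +0.0256, -0.2821, -0.1880]
  T[2,:] = [+0.1875, -0.2656, +0.0000, +0.1875, +0.1172]
  T[3,:] = [-0.0862, +0.1121, +0.3103, +0.0000, +0.2500]
  T[4,:] = [-0.0424, -0.3220, -0.2288, +0.1695, +0.0000]
|λ(T)| sorted: 0.5016, 0.3803, 0.1819, 0.1819, 0.1005.
ρ = 0.5016; 0.5016 < 1, so it converges for any x₀.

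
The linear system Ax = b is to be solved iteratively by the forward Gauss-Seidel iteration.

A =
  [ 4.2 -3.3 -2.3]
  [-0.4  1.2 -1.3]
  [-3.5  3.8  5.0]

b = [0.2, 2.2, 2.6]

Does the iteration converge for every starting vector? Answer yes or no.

Diagonal D = diag(4.2, 1.2, 5); L, U strict lower/upper.
T_GS = -(D+L)⁻¹U: row 0 first, T[0,1] = -(-3.3)/(4.2) = +0.7857; later rows by forward substitution.
  T[0,:] = [+0.0000 +0.7857 +0.5476]
  T[1,:] = [+0.0000 +0.2619 +1.2659]
  T[2,:] = [+0.0000 +0.3510 -0.5787]
eigenvalue magnitudes: 0.9464, 0.6296, 0.0000.
ρ = 0.9464; 0.9464 < 1, so it converges for any x₀.

yes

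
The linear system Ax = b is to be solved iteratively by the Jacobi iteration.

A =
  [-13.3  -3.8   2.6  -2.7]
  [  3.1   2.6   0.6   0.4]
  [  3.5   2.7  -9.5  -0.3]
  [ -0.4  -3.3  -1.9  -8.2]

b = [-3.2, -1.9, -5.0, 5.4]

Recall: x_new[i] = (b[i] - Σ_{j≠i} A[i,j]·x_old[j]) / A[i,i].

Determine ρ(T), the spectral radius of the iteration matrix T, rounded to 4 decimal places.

0.7211

Diagonal D = diag(-13.3, 2.6, -9.5, -8.2); L, U strict lower/upper.
Jacobi: T = -D⁻¹(L+U), T[2,1] = -(2.7)/(-9.5) = +0.2842; T[2,2] = 0.
  T[0,:] = [+0.0000 -0.2857 +0.1955 -0.2030]
  T[1,:] = [-1.1923 +0.0000 -0.2308 -0.1538]
  T[2,:] = [+0.3684 +0.2842 +0.0000 -0.0316]
  T[3,:] = [-0.0488 -0.4024 -0.2317 +0.0000]
|eigenvalues of T|: 0.7211, 0.5129, 0.5129, 0.1865.
spectral radius ρ = 0.7211; 0.7211 < 1, so it converges for any x₀.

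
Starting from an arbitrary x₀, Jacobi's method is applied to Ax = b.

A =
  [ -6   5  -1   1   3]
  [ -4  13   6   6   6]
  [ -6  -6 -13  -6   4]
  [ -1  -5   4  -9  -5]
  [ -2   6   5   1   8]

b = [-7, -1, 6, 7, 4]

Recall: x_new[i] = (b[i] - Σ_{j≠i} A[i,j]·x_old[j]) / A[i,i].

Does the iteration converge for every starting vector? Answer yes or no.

Split A = D + L + U, D = diag(-6, 13, -13, -9, 8).
T_J = -D⁻¹(L+U): T[0,2] = -(-1)/(-6) = -0.1667; T[0,0] = 0.
  T[0,:] = [+0.0000  +0.8333  -0.1667  +0.1667  +0.5000]
  T[1,:] = [+0.3077  +0.0000  -0.4615  -0.4615  -0.4615]
  T[2,:] = [-0.4615  -0.4615  +0.0000  -0.4615  +0.3077]
  T[3,:] = [-0.1111  -0.5556  +0.4444  +0.0000  -0.5556]
  T[4,:] = [+0.2500  -0.7500  -0.6250  -0.1250  +0.0000]
moduli |λ_i(T)| = 1.1871, 0.9256, 0.5226, 0.5226, 0.0940.
spectral radius ρ = 1.1871; 1.1871 > 1: divergent.

no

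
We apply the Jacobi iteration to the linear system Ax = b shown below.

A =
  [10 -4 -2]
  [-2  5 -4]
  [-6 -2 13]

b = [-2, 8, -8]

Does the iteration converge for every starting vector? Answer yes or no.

yes

A = D + L + U where D = diag(10, 5, 13).
Jacobi T = -D⁻¹(L+U): T[2,0] = -(-6)/(13) = +0.4615; T[2,2] = 0.
  T[0,:] = [+0.0000 +0.4000 +0.2000]
  T[1,:] = [+0.4000 +0.0000 +0.8000]
  T[2,:] = [+0.4615 +0.1538 +0.0000]
|roots of det(T-λI)|: 0.7646, 0.4574, 0.4574.
spectral radius ρ = 0.7646; 0.7646 < 1, so it converges for any x₀.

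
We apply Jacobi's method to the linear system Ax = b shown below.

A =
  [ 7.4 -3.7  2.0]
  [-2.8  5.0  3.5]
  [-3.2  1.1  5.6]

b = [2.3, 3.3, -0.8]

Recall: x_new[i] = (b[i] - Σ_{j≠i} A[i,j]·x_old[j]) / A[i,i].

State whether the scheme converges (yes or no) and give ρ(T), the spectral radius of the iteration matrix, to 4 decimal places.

Write A = D+L+U with D = diag(7.4, 5, 5.6).
T_J = -D⁻¹(L+U): T[1,2] = -(3.5)/(5) = -0.7000; T[1,1] = 0.
  T[0,:] = [+0.0000  +0.5000  -0.2703]
  T[1,:] = [+0.5600  +0.0000  -0.7000]
  T[2,:] = [+0.5714  -0.1964  +0.0000]
eigenvalue magnitudes: 0.7093, 0.4900, 0.4900.
ρ = 0.7093; 0.7093 < 1 ⇒ converges.

yes, ρ = 0.7093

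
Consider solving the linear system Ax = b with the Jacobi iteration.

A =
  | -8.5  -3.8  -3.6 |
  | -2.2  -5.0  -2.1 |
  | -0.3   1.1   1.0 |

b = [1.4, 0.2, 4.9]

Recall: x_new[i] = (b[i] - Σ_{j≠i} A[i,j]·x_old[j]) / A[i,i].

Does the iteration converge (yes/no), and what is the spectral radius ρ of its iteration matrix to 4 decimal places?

A = D + L + U where D = diag(-8.5, -5, 1).
Jacobi: T = -D⁻¹(L+U), T[1,2] = -(-2.1)/(-5) = -0.4200; T[1,1] = 0.
  T[0,:] = [+0.0000 -0.4471 -0.4235]
  T[1,:] = [-0.4400 +0.0000 -0.4200]
  T[2,:] = [+0.3000 -1.1000 +0.0000]
|λ(T)| sorted: 0.8416, 0.4416, 0.4000.
spectral radius ρ = 0.8416; 0.8416 < 1: convergent.

yes, ρ = 0.8416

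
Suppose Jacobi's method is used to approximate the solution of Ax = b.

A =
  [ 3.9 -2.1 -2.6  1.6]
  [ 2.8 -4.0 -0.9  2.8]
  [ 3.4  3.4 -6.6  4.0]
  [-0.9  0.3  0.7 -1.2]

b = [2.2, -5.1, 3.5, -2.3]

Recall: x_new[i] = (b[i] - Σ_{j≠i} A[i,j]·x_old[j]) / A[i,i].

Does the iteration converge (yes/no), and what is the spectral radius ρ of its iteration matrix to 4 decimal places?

no, ρ = 1.2911

A = D + L + U where D = diag(3.9, -4, -6.6, -1.2).
Jacobi T = -D⁻¹(L+U): T[0,3] = -(1.6)/(3.9) = -0.4103; T[0,0] = 0.
  T[0,:] = [+0.0000, +0.5385, +0.6667, -0.4103]
  T[1,:] = [+0.7000, +0.0000, -0.2250, +0.7000]
  T[2,:] = [+0.5152, +0.5152, +0.0000, +0.6061]
  T[3,:] = [-0.7500, +0.2500, +0.5833, +0.0000]
|roots of det(T-λI)|: 1.2911, 0.7834, 0.7395, 0.2318.
ρ(T) = max|λ| = 1.2911; 1.2911 > 1: divergent.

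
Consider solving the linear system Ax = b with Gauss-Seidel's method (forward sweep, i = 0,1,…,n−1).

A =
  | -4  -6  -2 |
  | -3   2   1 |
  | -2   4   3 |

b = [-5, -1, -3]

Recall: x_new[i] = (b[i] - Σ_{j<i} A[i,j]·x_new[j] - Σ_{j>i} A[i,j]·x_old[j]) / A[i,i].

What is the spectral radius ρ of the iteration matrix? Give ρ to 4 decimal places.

Let D = diag(-4, 2, 3); L, U the strict triangles.
Gauss-Seidel: T = -(D+L)⁻¹U, row 0 first, T[0,2] = -(-2)/(-4) = -0.5000; later rows by forward substitution.
  T[0,:] = [+0.0000  -1.5000  -0.5000]
  T[1,:] = [+0.0000  -2.2500  -1.2500]
  T[2,:] = [+0.0000  +2.0000  +1.3333]
|eigenvalues of T|: 1.3010, 0.3843, 0.0000.
ρ(T) = max|λ| = 1.3010; 1.3010 > 1 ⇒ diverges.

1.3010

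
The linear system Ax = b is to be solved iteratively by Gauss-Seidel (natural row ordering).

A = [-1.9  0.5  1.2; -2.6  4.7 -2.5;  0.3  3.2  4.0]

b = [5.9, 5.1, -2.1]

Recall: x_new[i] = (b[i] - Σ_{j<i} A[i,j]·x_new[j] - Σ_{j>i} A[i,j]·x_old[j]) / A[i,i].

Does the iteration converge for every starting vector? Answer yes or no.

yes

Diagonal D = diag(-1.9, 4.7, 4); L, U strict lower/upper.
Gauss-Seidel: T = -(D+L)⁻¹U, row 0 first, T[0,2] = -(1.2)/(-1.9) = +0.6316; later rows by forward substitution.
  T[0,:] = [+0.0000, +0.2632, +0.6316]
  T[1,:] = [+0.0000, +0.1456, +0.8813]
  T[2,:] = [+0.0000, -0.1362, -0.7524]
|roots of det(T-λI)|: 0.5890, 0.0178, 0.0000.
spectral radius ρ = 0.5890; 0.5890 < 1 ⇒ converges.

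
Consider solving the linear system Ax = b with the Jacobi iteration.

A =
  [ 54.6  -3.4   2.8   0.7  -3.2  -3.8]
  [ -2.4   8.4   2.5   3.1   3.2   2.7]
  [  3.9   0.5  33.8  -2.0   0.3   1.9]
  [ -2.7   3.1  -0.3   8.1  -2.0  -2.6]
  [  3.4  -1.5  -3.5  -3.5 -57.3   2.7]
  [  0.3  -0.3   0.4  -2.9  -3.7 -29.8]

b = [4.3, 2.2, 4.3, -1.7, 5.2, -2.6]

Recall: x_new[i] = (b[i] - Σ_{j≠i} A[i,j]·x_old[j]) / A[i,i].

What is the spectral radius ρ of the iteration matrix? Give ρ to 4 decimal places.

Let D = diag(54.6, 8.4, 33.8, 8.1, -57.3, -29.8); L, U the strict triangles.
Jacobi T = -D⁻¹(L+U): T[5,0] = -(0.3)/(-29.8) = +0.0101; T[5,5] = 0.
  T[0,:] = [+0.0000 +0.0623 -0.0513 -0.0128 +0.0586 +0.0696]
  T[1,:] = [+0.2857 +0.0000 -0.2976 -0.3690 -0.3810 -0.3214]
  T[2,:] = [-0.1154 -0.0148 +0.0000 +0.0592 -0.0089 -0.0562]
  T[3,:] = [+0.3333 -0.3827 +0.0370 +0.0000 +0.2469 +0.3210]
  T[4,:] = [+0.0593 -0.0262 -0.0611 -0.0611 +0.0000 +0.0471]
  T[5,:] = [+0.0101 -0.0101 +0.0134 -0.0973 -0.1242 +0.0000]
|roots of det(T-λI)|: 0.4419, 0.3257, 0.1940, 0.1940, 0.0670, 0.0011.
spectral radius ρ = 0.4419; 0.4419 < 1: convergent.

0.4419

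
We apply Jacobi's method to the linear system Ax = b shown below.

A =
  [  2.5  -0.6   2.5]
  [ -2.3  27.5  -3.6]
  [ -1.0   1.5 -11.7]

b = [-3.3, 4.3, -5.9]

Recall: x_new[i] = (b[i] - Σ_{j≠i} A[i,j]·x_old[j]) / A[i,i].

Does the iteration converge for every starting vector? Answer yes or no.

yes

Let D = diag(2.5, 27.5, -11.7); L, U the strict triangles.
Jacobi T = -D⁻¹(L+U): T[0,2] = -(2.5)/(2.5) = -1.0000; T[0,0] = 0.
  T[0,:] = [+0.0000, +0.2400, -1.0000]
  T[1,:] = [+0.0836, +0.0000, +0.1309]
  T[2,:] = [-0.0855, +0.1282, +0.0000]
eigenvalue magnitudes: 0.3953, 0.2693, 0.1259.
ρ = 0.3953; 0.3953 < 1 ⇒ converges.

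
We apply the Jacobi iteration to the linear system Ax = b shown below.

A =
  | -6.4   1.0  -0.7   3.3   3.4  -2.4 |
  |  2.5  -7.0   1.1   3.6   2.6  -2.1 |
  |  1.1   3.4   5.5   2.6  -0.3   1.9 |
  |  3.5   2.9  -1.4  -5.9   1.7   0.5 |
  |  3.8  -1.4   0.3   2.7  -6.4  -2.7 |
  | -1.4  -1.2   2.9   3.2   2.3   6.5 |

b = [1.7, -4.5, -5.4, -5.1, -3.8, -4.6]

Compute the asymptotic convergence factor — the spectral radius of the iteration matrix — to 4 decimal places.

1.2306

Split A = D + L + U, D = diag(-6.4, -7, 5.5, -5.9, -6.4, 6.5).
Jacobi T = -D⁻¹(L+U): T[1,0] = -(2.5)/(-7) = +0.3571; T[1,1] = 0.
  T[0,:] = [+0.0000 +0.1562 -0.1094 +0.5156 +0.5312 -0.3750]
  T[1,:] = [+0.3571 +0.0000 +0.1571 +0.5143 +0.3714 -0.3000]
  T[2,:] = [-0.2000 -0.6182 +0.0000 -0.4727 +0.0545 -0.3455]
  T[3,:] = [+0.5932 +0.4915 -0.2373 +0.0000 +0.2881 +0.0847]
  T[4,:] = [+0.5938 -0.2188 +0.0469 +0.4219 +0.0000 -0.4219]
  T[5,:] = [+0.2154 +0.1846 -0.4462 -0.4923 -0.3538 +0.0000]
|roots of det(T-λI)|: 1.2306, 0.5797, 0.5696, 0.5696, 0.1958, 0.1958.
ρ = 1.2306; 1.2306 > 1 ⇒ diverges.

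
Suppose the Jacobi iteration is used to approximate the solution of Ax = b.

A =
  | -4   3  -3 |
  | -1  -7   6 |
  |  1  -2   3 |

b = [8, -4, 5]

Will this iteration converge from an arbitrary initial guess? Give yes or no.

Let D = diag(-4, -7, 3); L, U the strict triangles.
T_J = -D⁻¹(L+U): T[2,1] = -(-2)/(3) = +0.6667; T[2,2] = 0.
  T[0,:] = [+0.0000  +0.7500  -0.7500]
  T[1,:] = [-0.1429  +0.0000  +0.8571]
  T[2,:] = [-0.3333  +0.6667  +0.0000]
|λ(T)| sorted: 0.9315, 0.7178, 0.2137.
ρ = 0.9315; 0.9315 < 1 ⇒ converges.

yes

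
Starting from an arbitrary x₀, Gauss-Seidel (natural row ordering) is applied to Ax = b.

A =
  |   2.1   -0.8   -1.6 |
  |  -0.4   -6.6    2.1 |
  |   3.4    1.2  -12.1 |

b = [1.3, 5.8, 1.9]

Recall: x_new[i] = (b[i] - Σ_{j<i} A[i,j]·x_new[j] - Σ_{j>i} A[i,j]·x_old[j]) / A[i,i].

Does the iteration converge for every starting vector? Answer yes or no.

Write A = D+L+U with D = diag(2.1, -6.6, -12.1).
Gauss-Seidel: T = -(D+L)⁻¹U, row 0 first, T[0,1] = -(-0.8)/(2.1) = +0.3810; later rows by forward substitution.
  T[0,:] = [+0.0000, +0.3810, +0.7619]
  T[1,:] = [+0.0000, -0.0231, +0.2720]
  T[2,:] = [+0.0000, +0.1048, +0.2411]
|λ(T)| sorted: 0.3233, 0.1053, 0.0000.
ρ(T) = max|λ| = 0.3233; 0.3233 < 1, so it converges for any x₀.

yes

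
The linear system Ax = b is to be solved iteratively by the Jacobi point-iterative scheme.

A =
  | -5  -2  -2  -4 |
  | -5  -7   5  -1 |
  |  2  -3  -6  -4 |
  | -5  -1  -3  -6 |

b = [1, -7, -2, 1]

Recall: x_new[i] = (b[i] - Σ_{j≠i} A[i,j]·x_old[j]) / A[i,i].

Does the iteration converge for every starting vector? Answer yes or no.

Split A = D + L + U, D = diag(-5, -7, -6, -6).
Jacobi T = -D⁻¹(L+U): T[0,3] = -(-4)/(-5) = -0.8000; T[0,0] = 0.
  T[0,:] = [+0.0000, -0.4000, -0.4000, -0.8000]
  T[1,:] = [-0.7143, +0.0000, +0.7143, -0.1429]
  T[2,:] = [+0.3333, -0.5000, +0.0000, -0.6667]
  T[3,:] = [-0.8333, -0.1667, -0.5000, +0.0000]
moduli |λ_i(T)| = 1.1584, 0.7835, 0.4787, 0.4787.
ρ(T) = max|λ| = 1.1584; 1.1584 > 1, so it fails to converge.

no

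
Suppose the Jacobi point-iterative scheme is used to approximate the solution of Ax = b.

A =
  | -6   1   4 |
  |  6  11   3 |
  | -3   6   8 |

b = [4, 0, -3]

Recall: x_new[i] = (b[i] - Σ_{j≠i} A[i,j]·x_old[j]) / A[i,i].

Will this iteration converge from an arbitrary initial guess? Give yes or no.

yes

Write A = D+L+U with D = diag(-6, 11, 8).
Jacobi: T = -D⁻¹(L+U), T[1,0] = -(6)/(11) = -0.5455; T[1,1] = 0.
  T[0,:] = [+0.0000 +0.1667 +0.6667]
  T[1,:] = [-0.5455 +0.0000 -0.2727]
  T[2,:] = [+0.3750 -0.7500 +0.0000]
|roots of det(T-λI)|: 0.8215, 0.5579, 0.5579.
ρ = 0.8215; 0.8215 < 1, so it converges for any x₀.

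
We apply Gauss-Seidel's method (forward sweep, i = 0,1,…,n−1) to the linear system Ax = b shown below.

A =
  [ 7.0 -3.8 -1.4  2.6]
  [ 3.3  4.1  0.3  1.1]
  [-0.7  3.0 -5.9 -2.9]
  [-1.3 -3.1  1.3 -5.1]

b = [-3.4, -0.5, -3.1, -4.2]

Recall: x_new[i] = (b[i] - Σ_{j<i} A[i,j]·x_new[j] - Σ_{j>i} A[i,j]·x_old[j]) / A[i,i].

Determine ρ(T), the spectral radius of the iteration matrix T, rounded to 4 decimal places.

0.5636

A = D + L + U where D = diag(7, 4.1, -5.9, -5.1).
GS T = -(D+L)⁻¹U: row 0 first, T[0,2] = -(-1.4)/(7) = +0.2000; later rows by forward substitution.
  T[0,:] = [+0.0000, +0.5429, +0.2000, -0.3714]
  T[1,:] = [+0.0000, -0.4369, -0.2341, +0.0307]
  T[2,:] = [+0.0000, -0.2866, -0.1428, -0.4319]
  T[3,:] = [+0.0000, +0.0542, +0.0549, -0.0340]
|roots of det(T-λI)|: 0.5636, 0.0940, 0.0940, 0.0000.
ρ = 0.5636; 0.5636 < 1 ⇒ converges.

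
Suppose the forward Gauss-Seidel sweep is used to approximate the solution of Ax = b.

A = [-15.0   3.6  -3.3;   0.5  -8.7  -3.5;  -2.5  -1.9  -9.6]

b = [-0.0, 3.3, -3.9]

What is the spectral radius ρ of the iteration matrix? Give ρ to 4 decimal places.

Split A = D + L + U, D = diag(-15, -8.7, -9.6).
T_GS = -(D+L)⁻¹U: row 0 first, T[0,1] = -(3.6)/(-15) = +0.2400; later rows by forward substitution.
  T[0,:] = [+0.0000, +0.2400, -0.2200]
  T[1,:] = [+0.0000, +0.0138, -0.4149]
  T[2,:] = [+0.0000, -0.0652, +0.1394]
|roots of det(T-λI)|: 0.2527, 0.0995, 0.0000.
ρ = 0.2527; 0.2527 < 1, so it converges for any x₀.

0.2527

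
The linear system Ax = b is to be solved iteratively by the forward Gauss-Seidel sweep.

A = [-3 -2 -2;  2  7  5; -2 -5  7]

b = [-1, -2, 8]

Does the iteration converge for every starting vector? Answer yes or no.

A = D + L + U where D = diag(-3, 7, 7).
Gauss-Seidel: T = -(D+L)⁻¹U, row 0 first, T[0,2] = -(-2)/(-3) = -0.6667; later rows by forward substitution.
  T[0,:] = [+0.0000, -0.6667, -0.6667]
  T[1,:] = [+0.0000, +0.1905, -0.5238]
  T[2,:] = [+0.0000, -0.0544, -0.5646]
|λ(T)| sorted: 0.6007, 0.2265, 0.0000.
ρ(T) = max|λ| = 0.6007; 0.6007 < 1: convergent.

yes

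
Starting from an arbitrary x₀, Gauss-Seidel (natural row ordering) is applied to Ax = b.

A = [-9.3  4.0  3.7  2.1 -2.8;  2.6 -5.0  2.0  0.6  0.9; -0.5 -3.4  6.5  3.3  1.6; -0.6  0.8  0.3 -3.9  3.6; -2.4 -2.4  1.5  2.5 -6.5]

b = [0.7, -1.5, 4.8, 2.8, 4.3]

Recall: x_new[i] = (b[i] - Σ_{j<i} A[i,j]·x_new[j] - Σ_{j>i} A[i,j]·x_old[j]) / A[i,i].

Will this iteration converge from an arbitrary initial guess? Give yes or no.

yes

Split A = D + L + U, D = diag(-9.3, -5, 6.5, -3.9, -6.5).
GS T = -(D+L)⁻¹U: row 0 first, T[0,3] = -(2.1)/(-9.3) = +0.2258; later rows by forward substitution.
  T[0,:] = [+0.0000, +0.4301, +0.3978, +0.2258, -0.3011]
  T[1,:] = [+0.0000, +0.2237, +0.6069, +0.2374, +0.0234]
  T[2,:] = [+0.0000, +0.1501, +0.3480, -0.3661, -0.2571]
  T[3,:] = [+0.0000, -0.0087, +0.0901, -0.0142, +0.9544]
  T[4,:] = [+0.0000, -0.2101, -0.2560, -0.2610, +0.4103]
|λ(T)| sorted: 0.8327, 0.5857, 0.5857, 0.1042, 0.0000.
spectral radius ρ = 0.8327; 0.8327 < 1: convergent.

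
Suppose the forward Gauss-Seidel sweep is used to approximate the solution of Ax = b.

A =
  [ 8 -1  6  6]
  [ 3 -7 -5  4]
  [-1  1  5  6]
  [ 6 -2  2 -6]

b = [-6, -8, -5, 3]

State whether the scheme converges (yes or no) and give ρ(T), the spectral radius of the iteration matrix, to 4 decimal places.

Let D = diag(8, -7, 5, -6); L, U the strict triangles.
T_GS = -(D+L)⁻¹U: row 0 first, T[0,3] = -(6)/(8) = -0.7500; later rows by forward substitution.
  T[0,:] = [+0.0000  +0.1250  -0.7500  -0.7500]
  T[1,:] = [+0.0000  +0.0536  -1.0357  +0.2500]
  T[2,:] = [+0.0000  +0.0143  +0.0571  -1.4000]
  T[3,:] = [+0.0000  +0.1119  -0.3857  -1.3000]
|λ(T)| sorted: 1.5846, 0.5243, 0.1290, 0.0000.
ρ = 1.5846; 1.5846 > 1 ⇒ diverges.

no, ρ = 1.5846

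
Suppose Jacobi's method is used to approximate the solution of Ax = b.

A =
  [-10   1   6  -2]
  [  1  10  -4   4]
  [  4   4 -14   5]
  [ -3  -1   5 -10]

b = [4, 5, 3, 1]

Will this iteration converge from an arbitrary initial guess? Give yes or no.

yes

Split A = D + L + U, D = diag(-10, 10, -14, -10).
Jacobi: T = -D⁻¹(L+U), T[3,0] = -(-3)/(-10) = -0.3000; T[3,3] = 0.
  T[0,:] = [+0.0000, +0.1000, +0.6000, -0.2000]
  T[1,:] = [-0.1000, +0.0000, +0.4000, -0.4000]
  T[2,:] = [+0.2857, +0.2857, +0.0000, +0.3571]
  T[3,:] = [-0.3000, -0.1000, +0.5000, +0.0000]
|λ(T)| sorted: 0.8645, 0.5164, 0.3044, 0.0436.
spectral radius ρ = 0.8645; 0.8645 < 1: convergent.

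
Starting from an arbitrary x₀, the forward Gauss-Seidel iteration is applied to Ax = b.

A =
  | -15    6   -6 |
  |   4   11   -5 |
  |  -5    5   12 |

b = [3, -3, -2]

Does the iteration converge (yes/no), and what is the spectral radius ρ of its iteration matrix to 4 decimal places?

Diagonal D = diag(-15, 11, 12); L, U strict lower/upper.
Gauss-Seidel: T = -(D+L)⁻¹U, row 0 first, T[0,1] = -(6)/(-15) = +0.4000; later rows by forward substitution.
  T[0,:] = [+0.0000 +0.4000 -0.4000]
  T[1,:] = [+0.0000 -0.1455 +0.6000]
  T[2,:] = [+0.0000 +0.2273 -0.4167]
moduli |λ_i(T)| = 0.6744, 0.1123, 0.0000.
ρ = 0.6744; 0.6744 < 1: convergent.

yes, ρ = 0.6744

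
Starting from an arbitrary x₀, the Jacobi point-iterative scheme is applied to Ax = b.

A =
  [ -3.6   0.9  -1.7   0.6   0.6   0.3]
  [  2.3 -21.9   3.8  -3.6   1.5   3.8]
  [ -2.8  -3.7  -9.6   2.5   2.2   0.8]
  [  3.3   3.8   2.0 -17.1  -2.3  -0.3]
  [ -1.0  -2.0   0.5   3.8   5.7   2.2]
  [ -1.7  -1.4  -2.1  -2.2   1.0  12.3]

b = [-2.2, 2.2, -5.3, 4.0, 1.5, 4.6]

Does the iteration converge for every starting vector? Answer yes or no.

A = D + L + U where D = diag(-3.6, -21.9, -9.6, -17.1, 5.7, 12.3).
Jacobi T = -D⁻¹(L+U): T[0,4] = -(0.6)/(-3.6) = +0.1667; T[0,0] = 0.
  T[0,:] = [+0.0000 +0.2500 -0.4722 +0.1667 +0.1667 +0.0833]
  T[1,:] = [+0.1050 +0.0000 +0.1735 -0.1644 +0.0685 +0.1735]
  T[2,:] = [-0.2917 -0.3854 +0.0000 +0.2604 +0.2292 +0.0833]
  T[3,:] = [+0.1930 +0.2222 +0.1170 +0.0000 -0.1345 -0.0175]
  T[4,:] = [+0.1754 +0.3509 -0.0877 -0.6667 +0.0000 -0.3860]
  T[5,:] = [+0.1382 +0.1138 +0.1707 +0.1789 -0.0813 +0.0000]
|eigenvalues of T|: 0.6404, 0.3399, 0.3399, 0.1470, 0.1023, 0.1023.
spectral radius ρ = 0.6404; 0.6404 < 1, so it converges for any x₀.

yes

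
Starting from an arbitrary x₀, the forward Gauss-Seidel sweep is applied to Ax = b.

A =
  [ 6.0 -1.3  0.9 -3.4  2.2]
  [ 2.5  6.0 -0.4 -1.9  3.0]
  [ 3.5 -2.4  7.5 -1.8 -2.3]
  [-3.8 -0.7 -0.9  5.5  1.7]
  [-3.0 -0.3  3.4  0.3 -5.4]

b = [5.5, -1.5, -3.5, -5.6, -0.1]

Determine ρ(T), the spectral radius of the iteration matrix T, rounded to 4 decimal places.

0.9228

Let D = diag(6, 6, 7.5, 5.5, -5.4); L, U the strict triangles.
T_GS = -(D+L)⁻¹U: row 0 first, T[0,4] = -(2.2)/(6) = -0.3667; later rows by forward substitution.
  T[0,:] = [+0.0000 +0.2167 -0.1500 +0.5667 -0.3667]
  T[1,:] = [+0.0000 -0.0903 +0.1292 +0.0806 -0.3472]
  T[2,:] = [+0.0000 -0.1300 +0.1113 +0.0013 +0.3667]
  T[3,:] = [+0.0000 +0.1169 -0.0690 +0.4020 -0.5466]
  T[4,:] = [+0.0000 -0.1907 +0.1424 -0.2961 +0.4235]
|roots of det(T-λI)|: 0.9228, 0.2096, 0.1036, 0.0297, 0.0000.
spectral radius ρ = 0.9228; 0.9228 < 1: convergent.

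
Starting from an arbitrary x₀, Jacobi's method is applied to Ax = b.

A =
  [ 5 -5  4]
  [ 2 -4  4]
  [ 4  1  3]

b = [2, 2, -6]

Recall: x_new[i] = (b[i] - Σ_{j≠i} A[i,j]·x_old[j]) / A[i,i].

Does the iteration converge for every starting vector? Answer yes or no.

Diagonal D = diag(5, -4, 3); L, U strict lower/upper.
Jacobi T = -D⁻¹(L+U): T[2,1] = -(1)/(3) = -0.3333; T[2,2] = 0.
  T[0,:] = [+0.0000 +1.0000 -0.8000]
  T[1,:] = [+0.5000 +0.0000 +1.0000]
  T[2,:] = [-1.3333 -0.3333 +0.0000]
|eigenvalues of T|: 1.4380, 0.9135, 0.9135.
ρ = 1.4380; 1.4380 > 1 ⇒ diverges.

no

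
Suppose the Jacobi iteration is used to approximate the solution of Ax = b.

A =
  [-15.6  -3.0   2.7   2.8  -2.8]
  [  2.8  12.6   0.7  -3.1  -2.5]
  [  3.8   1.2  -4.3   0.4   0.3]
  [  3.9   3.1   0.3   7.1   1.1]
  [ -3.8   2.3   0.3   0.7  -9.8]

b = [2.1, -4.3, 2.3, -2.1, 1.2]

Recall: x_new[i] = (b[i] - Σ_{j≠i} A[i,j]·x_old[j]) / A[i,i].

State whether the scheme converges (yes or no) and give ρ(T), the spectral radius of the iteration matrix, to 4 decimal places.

yes, ρ = 0.5392

Let D = diag(-15.6, 12.6, -4.3, 7.1, -9.8); L, U the strict triangles.
Jacobi: T = -D⁻¹(L+U), T[0,1] = -(-3)/(-15.6) = -0.1923; T[0,0] = 0.
  T[0,:] = [+0.0000 -0.1923 +0.1731 +0.1795 -0.1795]
  T[1,:] = [-0.2222 +0.0000 -0.0556 +0.2460 +0.1984]
  T[2,:] = [+0.8837 +0.2791 +0.0000 +0.0930 +0.0698]
  T[3,:] = [-0.5493 -0.4366 -0.0423 +0.0000 -0.1549]
  T[4,:] = [-0.3878 +0.2347 +0.0306 +0.0714 +0.0000]
|eigenvalues of T|: 0.5392, 0.3761, 0.3761, 0.3564, 0.1330.
ρ(T) = max|λ| = 0.5392; 0.5392 < 1, so it converges for any x₀.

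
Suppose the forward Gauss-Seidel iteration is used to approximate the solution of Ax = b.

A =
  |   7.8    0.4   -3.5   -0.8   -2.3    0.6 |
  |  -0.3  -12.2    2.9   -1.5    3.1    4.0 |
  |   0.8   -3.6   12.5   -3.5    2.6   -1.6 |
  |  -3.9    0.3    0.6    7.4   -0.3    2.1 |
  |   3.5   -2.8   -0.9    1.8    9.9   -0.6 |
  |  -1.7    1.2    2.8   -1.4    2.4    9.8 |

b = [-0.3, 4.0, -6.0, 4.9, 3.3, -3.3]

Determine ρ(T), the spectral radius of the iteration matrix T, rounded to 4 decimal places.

Split A = D + L + U, D = diag(7.8, -12.2, 12.5, 7.4, 9.9, 9.8).
Gauss-Seidel: T = -(D+L)⁻¹U, row 0 first, T[0,1] = -(0.4)/(7.8) = -0.0513; later rows by forward substitution.
  T[0,:] = [+0.0000  -0.0513  +0.4487  +0.1026  +0.2949  -0.0769]
  T[1,:] = [+0.0000  +0.0013  +0.2267  -0.1255  +0.2468  +0.3298]
  T[2,:] = [+0.0000  +0.0036  +0.0366  +0.2373  -0.1558  +0.2279]
  T[3,:] = [+0.0000  -0.0274  +0.2243  +0.0399  +0.1986  -0.3562]
  T[4,:] = [+0.0000  +0.0238  -0.1320  -0.0574  -0.0847  +0.2665]
  T[5,:] = [+0.0000  -0.0198  +0.1040  -0.0149  +0.1145  -0.2350]
|λ(T)| sorted: 0.5115, 0.2413, 0.0445, 0.0445, 0.0059, 0.0000.
ρ = 0.5115; 0.5115 < 1 ⇒ converges.

0.5115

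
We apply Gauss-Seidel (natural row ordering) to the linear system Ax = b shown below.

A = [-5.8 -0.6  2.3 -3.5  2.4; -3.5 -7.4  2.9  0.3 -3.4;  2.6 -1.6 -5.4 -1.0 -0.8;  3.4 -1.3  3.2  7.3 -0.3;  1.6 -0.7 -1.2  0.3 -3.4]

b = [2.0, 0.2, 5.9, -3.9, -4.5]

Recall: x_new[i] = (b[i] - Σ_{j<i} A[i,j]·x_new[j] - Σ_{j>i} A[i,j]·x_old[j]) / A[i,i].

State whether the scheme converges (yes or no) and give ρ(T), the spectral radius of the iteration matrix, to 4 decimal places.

yes, ρ = 0.8961

Let D = diag(-5.8, -7.4, -5.4, 7.3, -3.4); L, U the strict triangles.
Gauss-Seidel: T = -(D+L)⁻¹U, row 0 first, T[0,4] = -(2.4)/(-5.8) = +0.4138; later rows by forward substitution.
  T[0,:] = [+0.0000, -0.1034, +0.3966, -0.6034, +0.4138]
  T[1,:] = [+0.0000, +0.0489, +0.2043, +0.3260, -0.6552]
  T[2,:] = [+0.0000, -0.0643, +0.1304, -0.5723, +0.2452]
  T[3,:] = [+0.0000, +0.0851, -0.2055, +0.5900, -0.3758]
  T[4,:] = [+0.0000, -0.0286, +0.0804, -0.0970, +0.2099]
moduli |λ_i(T)| = 0.8961, 0.1335, 0.0681, 0.0178, 0.0000.
spectral radius ρ = 0.8961; 0.8961 < 1 ⇒ converges.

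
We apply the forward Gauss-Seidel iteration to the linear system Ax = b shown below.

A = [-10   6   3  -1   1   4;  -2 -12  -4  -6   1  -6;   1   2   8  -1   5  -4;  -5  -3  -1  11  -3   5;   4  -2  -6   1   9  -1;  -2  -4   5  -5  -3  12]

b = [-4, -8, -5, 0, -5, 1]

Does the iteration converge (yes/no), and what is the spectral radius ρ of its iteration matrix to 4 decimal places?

A = D + L + U where D = diag(-10, -12, 8, 11, 9, 12).
T_GS = -(D+L)⁻¹U: row 0 first, T[0,4] = -(1)/(-10) = +0.1000; later rows by forward substitution.
  T[0,:] = [+0.0000 +0.6000 +0.3000 -0.1000 +0.1000 +0.4000]
  T[1,:] = [+0.0000 -0.1000 -0.3833 -0.4833 +0.0667 -0.5667]
  T[2,:] = [+0.0000 -0.0500 +0.0583 +0.2583 -0.6542 +0.5917]
  T[3,:] = [+0.0000 +0.2409 +0.0371 -0.1538 +0.2769 -0.3735]
  T[4,:] = [+0.0000 -0.3490 -0.1838 +0.1263 -0.4965 +0.2434]
  T[5,:] = [+0.0000 +0.1006 -0.1326 -0.3179 +0.3027 -0.4635]
eigenvalue magnitudes: 0.8742, 0.2532, 0.2532, 0.0475, 0.0475, 0.0000.
ρ = 0.8742; 0.8742 < 1, so it converges for any x₀.

yes, ρ = 0.8742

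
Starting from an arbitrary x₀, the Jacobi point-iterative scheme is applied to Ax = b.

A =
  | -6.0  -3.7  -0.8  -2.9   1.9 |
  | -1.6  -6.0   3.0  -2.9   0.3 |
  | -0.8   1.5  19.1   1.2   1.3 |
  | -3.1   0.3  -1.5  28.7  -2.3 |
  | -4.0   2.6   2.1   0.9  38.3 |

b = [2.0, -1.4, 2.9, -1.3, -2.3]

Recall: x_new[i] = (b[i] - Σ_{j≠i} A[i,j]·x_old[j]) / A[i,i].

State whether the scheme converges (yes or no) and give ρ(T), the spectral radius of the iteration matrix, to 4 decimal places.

Let D = diag(-6, -6, 19.1, 28.7, 38.3); L, U the strict triangles.
Jacobi T = -D⁻¹(L+U): T[4,1] = -(2.6)/(38.3) = -0.0679; T[4,4] = 0.
  T[0,:] = [+0.0000 -0.6167 -0.1333 -0.4833 +0.3167]
  T[1,:] = [-0.2667 +0.0000 +0.5000 -0.4833 +0.0500]
  T[2,:] = [+0.0419 -0.0785 +0.0000 -0.0628 -0.0681]
  T[3,:] = [+0.1080 -0.0105 +0.0523 +0.0000 +0.0801]
  T[4,:] = [+0.1044 -0.0679 -0.0548 -0.0235 +0.0000]
|roots of det(T-λI)|: 0.4245, 0.3206, 0.2259, 0.2259, 0.0347.
ρ(T) = max|λ| = 0.4245; 0.4245 < 1, so it converges for any x₀.

yes, ρ = 0.4245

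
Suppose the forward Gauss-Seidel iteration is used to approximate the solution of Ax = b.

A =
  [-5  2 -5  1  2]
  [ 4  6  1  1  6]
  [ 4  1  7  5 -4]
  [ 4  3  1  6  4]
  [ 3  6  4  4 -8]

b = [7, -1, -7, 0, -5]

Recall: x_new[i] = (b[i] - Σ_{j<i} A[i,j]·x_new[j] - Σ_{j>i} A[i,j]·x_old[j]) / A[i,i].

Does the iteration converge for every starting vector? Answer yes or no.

no

Diagonal D = diag(-5, 6, 7, 6, -8); L, U strict lower/upper.
Gauss-Seidel: T = -(D+L)⁻¹U, row 0 first, T[0,4] = -(2)/(-5) = +0.4000; later rows by forward substitution.
  T[0,:] = [+0.0000, +0.4000, -1.0000, +0.2000, +0.4000]
  T[1,:] = [+0.0000, -0.2667, +0.5000, -0.3000, -1.2667]
  T[2,:] = [+0.0000, -0.1905, +0.5000, -0.7857, +0.5238]
  T[3,:] = [+0.0000, -0.1016, +0.3333, +0.1476, -0.3873]
  T[4,:] = [+0.0000, -0.1960, +0.4167, -0.4690, -0.7317]
|eigenvalues of T|: 1.1894, 0.5701, 0.5701, 0.0308, 0.0000.
spectral radius ρ = 1.1894; 1.1894 > 1 ⇒ diverges.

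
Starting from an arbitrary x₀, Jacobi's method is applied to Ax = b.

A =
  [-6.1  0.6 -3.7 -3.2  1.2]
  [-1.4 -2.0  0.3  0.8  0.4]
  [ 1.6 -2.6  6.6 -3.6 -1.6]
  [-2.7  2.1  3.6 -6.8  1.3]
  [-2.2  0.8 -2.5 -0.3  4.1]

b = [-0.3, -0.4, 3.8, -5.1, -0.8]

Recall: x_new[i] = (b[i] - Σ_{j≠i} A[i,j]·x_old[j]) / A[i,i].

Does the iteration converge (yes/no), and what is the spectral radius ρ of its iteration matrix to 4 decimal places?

no, ρ = 1.1716

Let D = diag(-6.1, -2, 6.6, -6.8, 4.1); L, U the strict triangles.
T_J = -D⁻¹(L+U): T[1,4] = -(0.4)/(-2) = +0.2000; T[1,1] = 0.
  T[0,:] = [+0.0000  +0.0984  -0.6066  -0.5246  +0.1967]
  T[1,:] = [-0.7000  +0.0000  +0.1500  +0.4000  +0.2000]
  T[2,:] = [-0.2424  +0.3939  +0.0000  +0.5455  +0.2424]
  T[3,:] = [-0.3971  +0.3088  +0.5294  +0.0000  +0.1912]
  T[4,:] = [+0.5366  -0.1951  +0.6098  +0.0732  +0.0000]
|λ(T)| sorted: 1.1716, 0.5962, 0.5962, 0.5305, 0.3212.
ρ(T) = max|λ| = 1.1716; 1.1716 > 1 ⇒ diverges.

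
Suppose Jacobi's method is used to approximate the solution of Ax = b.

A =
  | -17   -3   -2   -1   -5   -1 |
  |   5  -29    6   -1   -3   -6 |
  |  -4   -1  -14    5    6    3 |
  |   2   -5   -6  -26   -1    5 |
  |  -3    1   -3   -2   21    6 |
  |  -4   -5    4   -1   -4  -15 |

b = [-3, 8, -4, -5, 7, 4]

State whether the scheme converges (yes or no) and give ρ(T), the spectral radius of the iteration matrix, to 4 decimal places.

A = D + L + U where D = diag(-17, -29, -14, -26, 21, -15).
T_J = -D⁻¹(L+U): T[2,0] = -(-4)/(-14) = -0.2857; T[2,2] = 0.
  T[0,:] = [+0.0000  -0.1765  -0.1176  -0.0588  -0.2941  -0.0588]
  T[1,:] = [+0.1724  +0.0000  +0.2069  -0.0345  -0.1034  -0.2069]
  T[2,:] = [-0.2857  -0.0714  +0.0000  +0.3571  +0.4286  +0.2143]
  T[3,:] = [+0.0769  -0.1923  -0.2308  +0.0000  -0.0385  +0.1923]
  T[4,:] = [+0.1429  -0.0476  +0.1429  +0.0952  +0.0000  -0.2857]
  T[5,:] = [-0.2667  -0.3333  +0.2667  -0.0667  -0.2667  +0.0000]
eigenvalue magnitudes: 0.5143, 0.3598, 0.3598, 0.2655, 0.2080, 0.0804.
ρ(T) = max|λ| = 0.5143; 0.5143 < 1: convergent.

yes, ρ = 0.5143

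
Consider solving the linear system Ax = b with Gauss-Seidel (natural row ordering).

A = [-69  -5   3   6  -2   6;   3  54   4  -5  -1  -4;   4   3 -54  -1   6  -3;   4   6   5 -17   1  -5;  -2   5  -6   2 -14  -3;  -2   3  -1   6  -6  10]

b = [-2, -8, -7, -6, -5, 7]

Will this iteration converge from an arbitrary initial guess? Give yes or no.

Split A = D + L + U, D = diag(-69, 54, -54, -17, -14, 10).
T_GS = -(D+L)⁻¹U: row 0 first, T[0,5] = -(6)/(-69) = +0.0870; later rows by forward substitution.
  T[0,:] = [+0.0000 -0.0725 +0.0435 +0.0870 -0.0290 +0.0870]
  T[1,:] = [+0.0000 +0.0040 -0.0765 +0.0878 +0.0201 +0.0692]
  T[2,:] = [+0.0000 -0.0051 -0.0010 -0.0072 +0.1101 -0.0453]
  T[3,:] = [+0.0000 -0.0171 -0.0171 +0.0493 +0.0915 -0.2625]
  T[4,:] = [+0.0000 +0.0115 -0.0355 +0.0291 -0.0228 -0.2201]
  T[5,:] = [+0.0000 +0.0010 +0.0205 -0.0218 -0.0694 +0.0176]
|eigenvalues of T|: 0.1662, 0.1331, 0.0553, 0.0553, 0.0037, 0.0000.
ρ(T) = max|λ| = 0.1662; 0.1662 < 1, so it converges for any x₀.

yes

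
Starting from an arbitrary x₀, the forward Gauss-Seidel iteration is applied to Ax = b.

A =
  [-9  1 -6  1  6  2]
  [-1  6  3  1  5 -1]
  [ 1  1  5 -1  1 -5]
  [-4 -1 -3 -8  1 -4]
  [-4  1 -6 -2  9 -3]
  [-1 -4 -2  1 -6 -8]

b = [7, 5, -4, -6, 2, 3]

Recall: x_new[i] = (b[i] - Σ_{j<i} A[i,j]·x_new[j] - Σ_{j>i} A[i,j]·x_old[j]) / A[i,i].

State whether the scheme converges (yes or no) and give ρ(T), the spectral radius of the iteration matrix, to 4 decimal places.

Split A = D + L + U, D = diag(-9, 6, 5, -8, 9, -8).
T_GS = -(D+L)⁻¹U: row 0 first, T[0,3] = -(1)/(-9) = +0.1111; later rows by forward substitution.
  T[0,:] = [+0.0000, +0.1111, -0.6667, +0.1111, +0.6667, +0.2222]
  T[1,:] = [+0.0000, +0.0185, -0.6111, -0.1481, -0.7222, +0.2037]
  T[2,:] = [+0.0000, -0.0259, +0.2556, +0.2074, -0.1889, +0.9148]
  T[3,:] = [+0.0000, -0.0481, +0.3139, -0.1148, -0.0472, -0.9796]
  T[4,:] = [+0.0000, +0.0193, +0.0117, +0.1786, +0.2401, +0.8016]
  T[5,:] = [+0.0000, -0.0372, +0.3554, -0.1400, +0.1390, -1.0820]
|roots of det(T-λI)|: 1.4948, 0.4828, 0.3135, 0.0258, 0.0099, 0.0000.
spectral radius ρ = 1.4948; 1.4948 > 1, so it fails to converge.

no, ρ = 1.4948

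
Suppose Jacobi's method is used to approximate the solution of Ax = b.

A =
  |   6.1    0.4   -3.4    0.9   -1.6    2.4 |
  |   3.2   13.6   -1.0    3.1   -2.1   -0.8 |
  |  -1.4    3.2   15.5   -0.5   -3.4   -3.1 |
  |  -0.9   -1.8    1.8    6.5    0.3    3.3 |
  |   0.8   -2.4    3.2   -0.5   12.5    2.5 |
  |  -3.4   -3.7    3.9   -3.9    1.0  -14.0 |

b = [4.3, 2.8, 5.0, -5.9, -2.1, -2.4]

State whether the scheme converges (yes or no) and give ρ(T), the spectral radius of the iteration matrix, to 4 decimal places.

Write A = D+L+U with D = diag(6.1, 13.6, 15.5, 6.5, 12.5, -14).
T_J = -D⁻¹(L+U): T[5,3] = -(-3.9)/(-14) = -0.2786; T[5,5] = 0.
  T[0,:] = [+0.0000 -0.0656 +0.5574 -0.1475 +0.2623 -0.3934]
  T[1,:] = [-0.2353 +0.0000 +0.0735 -0.2279 +0.1544 +0.0588]
  T[2,:] = [+0.0903 -0.2065 +0.0000 +0.0323 +0.2194 +0.2000]
  T[3,:] = [+0.1385 +0.2769 -0.2769 +0.0000 -0.0462 -0.5077]
  T[4,:] = [-0.0640 +0.1920 -0.2560 +0.0400 +0.0000 -0.2000]
  T[5,:] = [-0.2429 -0.2643 +0.2786 -0.2786 +0.0714 +0.0000]
|eigenvalues of T|: 0.5667, 0.3969, 0.3969, 0.2672, 0.2672, 0.1701.
ρ = 0.5667; 0.5667 < 1, so it converges for any x₀.

yes, ρ = 0.5667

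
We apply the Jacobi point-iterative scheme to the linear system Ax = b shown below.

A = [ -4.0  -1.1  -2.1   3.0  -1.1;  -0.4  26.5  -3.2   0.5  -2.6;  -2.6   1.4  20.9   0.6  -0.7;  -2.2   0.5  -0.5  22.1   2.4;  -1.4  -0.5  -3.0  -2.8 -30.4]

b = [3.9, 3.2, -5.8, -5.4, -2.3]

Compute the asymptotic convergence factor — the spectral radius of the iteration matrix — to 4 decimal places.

Write A = D+L+U with D = diag(-4, 26.5, 20.9, 22.1, -30.4).
Jacobi: T = -D⁻¹(L+U), T[3,1] = -(0.5)/(22.1) = -0.0226; T[3,3] = 0.
  T[0,:] = [+0.0000 -0.2750 -0.5250 +0.7500 -0.2750]
  T[1,:] = [+0.0151 +0.0000 +0.1208 -0.0189 +0.0981]
  T[2,:] = [+0.1244 -0.0670 +0.0000 -0.0287 +0.0335]
  T[3,:] = [+0.0995 -0.0226 +0.0226 +0.0000 -0.1086]
  T[4,:] = [-0.0461 -0.0164 -0.0987 -0.0921 +0.0000]
|roots of det(T-λI)|: 0.3067, 0.2332, 0.2332, 0.1839, 0.0253.
ρ(T) = max|λ| = 0.3067; 0.3067 < 1: convergent.

0.3067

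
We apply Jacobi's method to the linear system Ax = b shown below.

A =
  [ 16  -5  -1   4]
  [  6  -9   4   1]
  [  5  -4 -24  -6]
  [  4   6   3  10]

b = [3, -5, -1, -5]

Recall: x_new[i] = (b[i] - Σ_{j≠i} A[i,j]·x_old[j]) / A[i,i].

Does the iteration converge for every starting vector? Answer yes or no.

yes

Split A = D + L + U, D = diag(16, -9, -24, 10).
Jacobi T = -D⁻¹(L+U): T[1,2] = -(4)/(-9) = +0.4444; T[1,1] = 0.
  T[0,:] = [+0.0000 +0.3125 +0.0625 -0.2500]
  T[1,:] = [+0.6667 +0.0000 +0.4444 +0.1111]
  T[2,:] = [+0.2083 -0.1667 +0.0000 -0.2500]
  T[3,:] = [-0.4000 -0.6000 -0.3000 +0.0000]
|λ(T)| sorted: 0.7460, 0.4902, 0.4902, 0.0928.
ρ(T) = max|λ| = 0.7460; 0.7460 < 1, so it converges for any x₀.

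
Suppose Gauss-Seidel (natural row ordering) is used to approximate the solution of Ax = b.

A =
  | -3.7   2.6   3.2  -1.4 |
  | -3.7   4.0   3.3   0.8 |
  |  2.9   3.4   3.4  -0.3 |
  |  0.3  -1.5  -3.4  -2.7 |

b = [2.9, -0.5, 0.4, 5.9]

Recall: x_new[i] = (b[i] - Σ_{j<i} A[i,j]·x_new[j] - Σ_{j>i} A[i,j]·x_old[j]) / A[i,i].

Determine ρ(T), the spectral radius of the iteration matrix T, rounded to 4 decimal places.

Diagonal D = diag(-3.7, 4, 3.4, -2.7); L, U strict lower/upper.
T_GS = -(D+L)⁻¹U: row 0 first, T[0,2] = -(3.2)/(-3.7) = +0.8649; later rows by forward substitution.
  T[0,:] = [+0.0000, +0.7027, +0.8649, -0.3784]
  T[1,:] = [+0.0000, +0.6500, -0.0250, -0.5500]
  T[2,:] = [+0.0000, -1.2494, -0.7127, +0.9610]
  T[3,:] = [+0.0000, +1.2902, +1.0074, -0.9466]
|λ(T)| sorted: 1.4804, 0.4628, 0.0083, 0.0000.
ρ = 1.4804; 1.4804 > 1: divergent.

1.4804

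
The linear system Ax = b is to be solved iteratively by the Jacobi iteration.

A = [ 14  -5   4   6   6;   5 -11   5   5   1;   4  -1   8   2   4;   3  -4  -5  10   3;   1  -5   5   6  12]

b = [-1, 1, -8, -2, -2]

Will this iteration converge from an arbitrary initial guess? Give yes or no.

no

Split A = D + L + U, D = diag(14, -11, 8, 10, 12).
T_J = -D⁻¹(L+U): T[1,2] = -(5)/(-11) = +0.4545; T[1,1] = 0.
  T[0,:] = [+0.0000, +0.3571, -0.2857, -0.4286, -0.4286]
  T[1,:] = [+0.4545, +0.0000, +0.4545, +0.4545, +0.0909]
  T[2,:] = [-0.5000, +0.1250, +0.0000, -0.2500, -0.5000]
  T[3,:] = [-0.3000, +0.4000, +0.5000, +0.0000, -0.3000]
  T[4,:] = [-0.0833, +0.4167, -0.4167, -0.5000, +0.0000]
eigenvalue magnitudes: 1.1951, 0.5071, 0.5071, 0.2586, 0.0511.
ρ = 1.1951; 1.1951 > 1 ⇒ diverges.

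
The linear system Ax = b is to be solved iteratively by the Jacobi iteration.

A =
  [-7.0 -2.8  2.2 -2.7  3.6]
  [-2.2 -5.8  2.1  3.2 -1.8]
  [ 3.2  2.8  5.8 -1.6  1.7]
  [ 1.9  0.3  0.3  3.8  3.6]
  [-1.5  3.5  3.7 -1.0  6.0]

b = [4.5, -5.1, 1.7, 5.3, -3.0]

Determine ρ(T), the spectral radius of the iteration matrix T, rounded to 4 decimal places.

Diagonal D = diag(-7, -5.8, 5.8, 3.8, 6); L, U strict lower/upper.
Jacobi: T = -D⁻¹(L+U), T[2,0] = -(3.2)/(5.8) = -0.5517; T[2,2] = 0.
  T[0,:] = [+0.0000, -0.4000, +0.3143, -0.3857, +0.5143]
  T[1,:] = [-0.3793, +0.0000, +0.3621, +0.5517, -0.3103]
  T[2,:] = [-0.5517, -0.4828, +0.0000, +0.2759, -0.2931]
  T[3,:] = [-0.5000, -0.0789, -0.0789, +0.0000, -0.9474]
  T[4,:] = [+0.2500, -0.5833, -0.6167, +0.1667, +0.0000]
eigenvalue magnitudes: 1.1777, 0.8496, 0.8496, 0.3350, 0.3350.
ρ = 1.1777; 1.1777 > 1: divergent.

1.1777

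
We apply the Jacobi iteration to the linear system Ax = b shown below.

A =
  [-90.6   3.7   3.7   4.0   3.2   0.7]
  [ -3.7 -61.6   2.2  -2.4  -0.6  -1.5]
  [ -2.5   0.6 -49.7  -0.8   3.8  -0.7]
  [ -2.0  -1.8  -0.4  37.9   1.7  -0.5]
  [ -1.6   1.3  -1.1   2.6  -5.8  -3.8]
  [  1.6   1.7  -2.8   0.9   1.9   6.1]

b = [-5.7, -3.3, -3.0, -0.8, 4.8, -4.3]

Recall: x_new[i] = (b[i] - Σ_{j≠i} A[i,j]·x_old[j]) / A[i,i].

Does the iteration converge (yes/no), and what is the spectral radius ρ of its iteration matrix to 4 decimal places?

Write A = D+L+U with D = diag(-90.6, -61.6, -49.7, 37.9, -5.8, 6.1).
Jacobi: T = -D⁻¹(L+U), T[4,5] = -(-3.8)/(-5.8) = -0.6552; T[4,4] = 0.
  T[0,:] = [+0.0000  +0.0408  +0.0408  +0.0442  +0.0353  +0.0077]
  T[1,:] = [-0.0601  +0.0000  +0.0357  -0.0390  -0.0097  -0.0244]
  T[2,:] = [-0.0503  +0.0121  +0.0000  -0.0161  +0.0765  -0.0141]
  T[3,:] = [+0.0528  +0.0475  +0.0106  +0.0000  -0.0449  +0.0132]
  T[4,:] = [-0.2759  +0.2241  -0.1897  +0.4483  +0.0000  -0.6552]
  T[5,:] = [-0.2623  -0.2787  +0.4590  -0.1475  -0.3115  +0.0000]
|eigenvalues of T|: 0.4541, 0.3135, 0.1135, 0.1135, 0.0290, 0.0286.
ρ = 0.4541; 0.4541 < 1 ⇒ converges.

yes, ρ = 0.4541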